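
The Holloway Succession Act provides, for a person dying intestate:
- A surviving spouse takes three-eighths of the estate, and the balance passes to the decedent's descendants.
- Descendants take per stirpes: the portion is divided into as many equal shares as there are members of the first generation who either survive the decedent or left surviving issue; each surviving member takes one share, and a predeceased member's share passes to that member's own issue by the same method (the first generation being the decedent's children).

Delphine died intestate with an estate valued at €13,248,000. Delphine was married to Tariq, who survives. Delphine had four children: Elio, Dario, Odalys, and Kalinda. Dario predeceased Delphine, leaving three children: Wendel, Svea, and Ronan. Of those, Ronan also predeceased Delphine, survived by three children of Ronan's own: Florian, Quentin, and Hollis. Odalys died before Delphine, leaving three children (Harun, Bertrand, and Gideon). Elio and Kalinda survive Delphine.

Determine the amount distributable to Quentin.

Quentin receives €230,000.

Tariq takes three-eighths of €13,248,000 = €4,968,000. The remaining €8,280,000 passes to the descendants.
The descendants' portion (€8,280,000) is divided into 4 shares of €2,070,000: Elio and Kalinda each take €2,070,000; Dario's €2,070,000 share passes to Dario's issue; Odalys's €2,070,000 share passes to Odalys's issue.
Dario's share (€2,070,000) is divided into 3 shares of €690,000: Wendel and Svea each take €690,000; Ronan's €690,000 share passes to Ronan's issue.
Ronan's share (€690,000) is divided into 3 shares of €230,000: Florian, Quentin, and Hollis each take €230,000.
Odalys's share (€2,070,000) is divided into 3 shares of €690,000: Harun, Bertrand, and Gideon each take €690,000.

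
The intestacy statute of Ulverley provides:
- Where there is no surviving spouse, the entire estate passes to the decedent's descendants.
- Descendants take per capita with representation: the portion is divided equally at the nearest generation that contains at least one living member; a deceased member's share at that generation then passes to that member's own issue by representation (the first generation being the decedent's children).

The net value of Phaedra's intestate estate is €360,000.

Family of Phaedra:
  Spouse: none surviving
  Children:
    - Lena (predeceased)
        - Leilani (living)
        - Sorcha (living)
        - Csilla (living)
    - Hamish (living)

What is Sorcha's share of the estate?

Sorcha receives €60,000.

The entire €360,000 passes to the descendants.
That amount (€360,000) is divided into 2 shares of €180,000: Hamish takes €180,000; Lena's €180,000 share passes to Lena's issue.
Lena's share (€180,000) is divided into 3 shares of €60,000: Leilani, Sorcha, and Csilla each take €60,000.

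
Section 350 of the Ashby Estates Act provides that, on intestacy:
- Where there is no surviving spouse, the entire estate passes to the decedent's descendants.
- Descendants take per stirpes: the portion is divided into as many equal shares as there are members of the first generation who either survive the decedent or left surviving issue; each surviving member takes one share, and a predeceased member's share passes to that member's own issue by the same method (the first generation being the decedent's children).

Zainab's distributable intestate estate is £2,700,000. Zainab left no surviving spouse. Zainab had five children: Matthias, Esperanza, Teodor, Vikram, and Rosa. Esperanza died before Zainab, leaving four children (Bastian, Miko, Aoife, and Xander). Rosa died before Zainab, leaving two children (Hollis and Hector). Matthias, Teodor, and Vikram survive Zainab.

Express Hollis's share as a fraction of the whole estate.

The entire £2,700,000 passes to the descendants.
That amount (£2,700,000) is divided into 5 shares of £540,000: Matthias, Teodor, and Vikram each take £540,000; Esperanza's £540,000 share passes to Esperanza's issue; Rosa's £540,000 share passes to Rosa's issue.
Esperanza's share (£540,000) is divided into 4 shares of £135,000: Bastian, Miko, Aoife, and Xander each take £135,000.
Rosa's share (£540,000) is divided into 2 shares of £270,000: Hollis and Hector each take £270,000.

Hollis receives 1/10 of the estate.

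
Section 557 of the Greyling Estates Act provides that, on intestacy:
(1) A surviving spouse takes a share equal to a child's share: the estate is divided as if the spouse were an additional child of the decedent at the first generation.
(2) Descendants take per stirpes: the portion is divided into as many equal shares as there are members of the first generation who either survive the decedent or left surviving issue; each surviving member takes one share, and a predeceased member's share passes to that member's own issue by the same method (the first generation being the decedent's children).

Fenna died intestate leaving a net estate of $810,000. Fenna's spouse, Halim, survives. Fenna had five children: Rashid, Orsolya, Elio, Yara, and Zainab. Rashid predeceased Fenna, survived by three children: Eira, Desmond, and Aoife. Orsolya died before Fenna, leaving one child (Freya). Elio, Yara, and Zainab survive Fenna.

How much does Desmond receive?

The spouse counts as an additional share at the children's level, so there are 6 primary shares of $135,000. Halim takes one such share ($135,000).
The children's combined portion ($675,000) is divided into 5 shares of $135,000: Elio, Yara, and Zainab each take $135,000; Rashid's $135,000 share passes to Rashid's issue; Orsolya's $135,000 share passes to Orsolya's issue.
Rashid's share ($135,000) is divided into 3 shares of $45,000: Eira, Desmond, and Aoife each take $45,000.
Orsolya's share ($135,000) passes entirely to Freya.

Desmond receives $45,000.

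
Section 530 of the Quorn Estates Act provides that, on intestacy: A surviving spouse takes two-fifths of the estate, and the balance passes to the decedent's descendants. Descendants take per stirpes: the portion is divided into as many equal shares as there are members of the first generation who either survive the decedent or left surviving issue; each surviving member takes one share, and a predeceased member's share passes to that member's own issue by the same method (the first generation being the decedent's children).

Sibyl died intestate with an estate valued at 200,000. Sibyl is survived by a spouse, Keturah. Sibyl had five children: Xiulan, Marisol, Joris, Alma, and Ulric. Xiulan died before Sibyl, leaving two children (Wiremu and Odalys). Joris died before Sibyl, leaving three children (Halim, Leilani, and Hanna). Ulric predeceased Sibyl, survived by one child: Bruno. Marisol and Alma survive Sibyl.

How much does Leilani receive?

Keturah takes two-fifths of 200,000 = 80,000. The remaining 120,000 passes to the descendants.
The descendants' portion (120,000) is divided into 5 shares of 24,000: Marisol and Alma each take 24,000; Xiulan's 24,000 share passes to Xiulan's issue; Joris's 24,000 share passes to Joris's issue; Ulric's 24,000 share passes to Ulric's issue.
Xiulan's share (24,000) is divided into 2 shares of 12,000: Wiremu and Odalys each take 12,000.
Joris's share (24,000) is divided into 3 shares of 8,000: Halim, Leilani, and Hanna each take 8,000.
Ulric's share (24,000) passes entirely to Bruno.

Leilani receives 8,000.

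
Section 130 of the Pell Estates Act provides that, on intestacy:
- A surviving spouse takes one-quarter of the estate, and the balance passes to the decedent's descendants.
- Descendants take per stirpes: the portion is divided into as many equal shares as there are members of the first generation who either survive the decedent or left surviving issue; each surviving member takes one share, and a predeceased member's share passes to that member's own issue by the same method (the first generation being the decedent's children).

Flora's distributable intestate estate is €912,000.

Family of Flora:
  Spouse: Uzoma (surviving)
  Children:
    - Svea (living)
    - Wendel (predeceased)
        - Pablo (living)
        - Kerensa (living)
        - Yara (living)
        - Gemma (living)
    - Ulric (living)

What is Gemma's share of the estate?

Gemma receives €57,000.

Uzoma takes one-quarter of €912,000 = €228,000. The remaining €684,000 passes to the descendants.
The descendants' portion (€684,000) is divided into 3 shares of €228,000: Svea and Ulric each take €228,000; Wendel's €228,000 share passes to Wendel's issue.
Wendel's share (€228,000) is divided into 4 shares of €57,000: Pablo, Kerensa, Yara, and Gemma each take €57,000.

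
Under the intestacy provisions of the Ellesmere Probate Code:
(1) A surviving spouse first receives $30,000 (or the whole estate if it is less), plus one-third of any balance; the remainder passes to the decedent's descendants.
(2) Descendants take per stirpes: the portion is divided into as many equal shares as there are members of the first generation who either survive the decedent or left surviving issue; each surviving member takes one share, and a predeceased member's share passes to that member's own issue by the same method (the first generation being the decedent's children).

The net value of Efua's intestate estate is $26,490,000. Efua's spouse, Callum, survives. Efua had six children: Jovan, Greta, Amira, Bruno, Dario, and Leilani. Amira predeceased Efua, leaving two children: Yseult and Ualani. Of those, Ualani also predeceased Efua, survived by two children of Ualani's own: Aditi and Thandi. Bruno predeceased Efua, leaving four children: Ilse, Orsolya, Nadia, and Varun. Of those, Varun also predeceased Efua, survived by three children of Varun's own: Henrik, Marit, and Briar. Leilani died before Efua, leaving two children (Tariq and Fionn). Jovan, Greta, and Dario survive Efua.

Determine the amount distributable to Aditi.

Callum first takes $30,000, leaving a balance of $26,460,000. Callum then takes one-third of the balance ($8,820,000), for a total of $8,850,000. The remaining $17,640,000 passes to the descendants.
The descendants' portion ($17,640,000) is divided into 6 shares of $2,940,000: Jovan, Greta, and Dario each take $2,940,000; Amira's $2,940,000 share passes to Amira's issue; Bruno's $2,940,000 share passes to Bruno's issue; Leilani's $2,940,000 share passes to Leilani's issue.
Amira's share ($2,940,000) is divided into 2 shares of $1,470,000: Yseult takes $1,470,000; Ualani's $1,470,000 share passes to Ualani's issue.
Ualani's share ($1,470,000) is divided into 2 shares of $735,000: Aditi and Thandi each take $735,000.
Bruno's share ($2,940,000) is divided into 4 shares of $735,000: Ilse, Orsolya, and Nadia each take $735,000; Varun's $735,000 share passes to Varun's issue.
Varun's share ($735,000) is divided into 3 shares of $245,000: Henrik, Marit, and Briar each take $245,000.
Leilani's share ($2,940,000) is divided into 2 shares of $1,470,000: Tariq and Fionn each take $1,470,000.

Aditi receives $735,000.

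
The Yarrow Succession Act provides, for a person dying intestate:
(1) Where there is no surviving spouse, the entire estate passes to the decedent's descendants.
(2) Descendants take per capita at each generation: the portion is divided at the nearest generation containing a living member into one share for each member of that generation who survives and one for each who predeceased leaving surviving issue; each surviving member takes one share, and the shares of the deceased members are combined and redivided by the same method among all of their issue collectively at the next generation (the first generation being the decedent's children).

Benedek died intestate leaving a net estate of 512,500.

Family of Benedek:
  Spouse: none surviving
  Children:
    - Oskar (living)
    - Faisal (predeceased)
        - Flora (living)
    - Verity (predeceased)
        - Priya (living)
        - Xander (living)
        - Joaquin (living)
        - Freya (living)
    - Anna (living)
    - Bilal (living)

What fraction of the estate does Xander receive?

Xander receives 2/25 of the estate.

The entire 512,500 passes to the descendants.
That amount (512,500) is divided at the children's generation into 5 shares of 102,500. Oskar, Anna, and Bilal each take 102,500. The 2 shares of the deceased (Faisal and Verity) are combined into a pool of 205,000.
That pool (205,000) is divided at the grandchildren's generation equally among Flora, Priya, Xander, Joaquin, and Freya: 41,000 each.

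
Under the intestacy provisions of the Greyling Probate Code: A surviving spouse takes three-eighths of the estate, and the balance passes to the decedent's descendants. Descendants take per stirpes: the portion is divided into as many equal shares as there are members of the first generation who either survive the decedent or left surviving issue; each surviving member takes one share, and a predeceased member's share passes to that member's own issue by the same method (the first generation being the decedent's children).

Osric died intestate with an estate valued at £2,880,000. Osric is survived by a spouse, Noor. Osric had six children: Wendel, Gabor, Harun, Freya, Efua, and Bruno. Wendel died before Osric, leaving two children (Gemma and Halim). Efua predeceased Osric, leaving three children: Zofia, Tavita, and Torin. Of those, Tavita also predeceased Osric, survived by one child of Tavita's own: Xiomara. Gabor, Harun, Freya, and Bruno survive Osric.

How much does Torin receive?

Torin receives £100,000.

Noor takes three-eighths of £2,880,000 = £1,080,000. The remaining £1,800,000 passes to the descendants.
The descendants' portion (£1,800,000) is divided into 6 shares of £300,000: Gabor, Harun, Freya, and Bruno each take £300,000; Wendel's £300,000 share passes to Wendel's issue; Efua's £300,000 share passes to Efua's issue.
Wendel's share (£300,000) is divided into 2 shares of £150,000: Gemma and Halim each take £150,000.
Efua's share (£300,000) is divided into 3 shares of £100,000: Zofia and Torin each take £100,000; Tavita's £100,000 share passes to Tavita's issue.
Tavita's share (£100,000) passes entirely to Xiomara.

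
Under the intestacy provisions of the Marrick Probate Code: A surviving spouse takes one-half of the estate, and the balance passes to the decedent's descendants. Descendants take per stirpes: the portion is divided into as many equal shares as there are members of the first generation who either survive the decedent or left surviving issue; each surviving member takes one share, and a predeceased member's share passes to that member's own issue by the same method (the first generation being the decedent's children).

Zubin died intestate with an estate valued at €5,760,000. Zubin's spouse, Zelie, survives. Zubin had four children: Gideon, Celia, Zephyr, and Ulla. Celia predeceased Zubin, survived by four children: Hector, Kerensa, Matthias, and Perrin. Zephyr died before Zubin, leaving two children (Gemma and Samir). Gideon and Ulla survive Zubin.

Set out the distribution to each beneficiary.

Zelie: €2,880,000; Gideon: €720,000; Hector: €180,000; Kerensa: €180,000; Matthias: €180,000; Perrin: €180,000; Gemma: €360,000; Samir: €360,000; Ulla: €720,000

Zelie takes one-half of €5,760,000 = €2,880,000. The remaining €2,880,000 passes to the descendants.
The descendants' portion (€2,880,000) is divided into 4 shares of €720,000: Gideon and Ulla each take €720,000; Celia's €720,000 share passes to Celia's issue; Zephyr's €720,000 share passes to Zephyr's issue.
Celia's share (€720,000) is divided into 4 shares of €180,000: Hector, Kerensa, Matthias, and Perrin each take €180,000.
Zephyr's share (€720,000) is divided into 2 shares of €360,000: Gemma and Samir each take €360,000.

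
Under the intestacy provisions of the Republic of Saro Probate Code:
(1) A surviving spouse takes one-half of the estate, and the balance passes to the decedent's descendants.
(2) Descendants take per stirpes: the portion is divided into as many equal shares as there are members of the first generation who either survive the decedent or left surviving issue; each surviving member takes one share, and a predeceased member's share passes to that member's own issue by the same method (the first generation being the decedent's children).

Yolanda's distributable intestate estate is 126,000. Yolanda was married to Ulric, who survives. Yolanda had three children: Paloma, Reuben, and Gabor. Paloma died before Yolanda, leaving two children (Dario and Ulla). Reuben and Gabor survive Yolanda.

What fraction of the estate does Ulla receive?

Ulric takes one-half of 126,000 = 63,000. The remaining 63,000 passes to the descendants.
The descendants' portion (63,000) is divided into 3 shares of 21,000: Reuben and Gabor each take 21,000; Paloma's 21,000 share passes to Paloma's issue.
Paloma's share (21,000) is divided into 2 shares of 10,500: Dario and Ulla each take 10,500.

Ulla receives 1/12 of the estate.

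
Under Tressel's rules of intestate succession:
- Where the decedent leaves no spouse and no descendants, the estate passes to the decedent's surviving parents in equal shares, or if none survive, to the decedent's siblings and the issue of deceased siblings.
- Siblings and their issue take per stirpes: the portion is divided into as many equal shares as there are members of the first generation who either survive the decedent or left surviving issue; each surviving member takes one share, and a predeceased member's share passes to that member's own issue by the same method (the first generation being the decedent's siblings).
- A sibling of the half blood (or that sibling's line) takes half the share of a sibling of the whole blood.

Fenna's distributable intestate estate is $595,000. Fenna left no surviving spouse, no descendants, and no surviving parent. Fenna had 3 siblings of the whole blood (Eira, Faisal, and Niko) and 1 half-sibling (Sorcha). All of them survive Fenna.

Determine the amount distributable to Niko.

Niko receives $170,000.

The entire $595,000 passes to the siblings and their issue.
Counting each half-blood sibling's line as half a unit, there are 7/2 units in $595,000, so one unit is $170,000. Whole-blood lines (Eira, Faisal, and Niko) take $170,000 each; half-blood lines (Sorcha) take $85,000 each.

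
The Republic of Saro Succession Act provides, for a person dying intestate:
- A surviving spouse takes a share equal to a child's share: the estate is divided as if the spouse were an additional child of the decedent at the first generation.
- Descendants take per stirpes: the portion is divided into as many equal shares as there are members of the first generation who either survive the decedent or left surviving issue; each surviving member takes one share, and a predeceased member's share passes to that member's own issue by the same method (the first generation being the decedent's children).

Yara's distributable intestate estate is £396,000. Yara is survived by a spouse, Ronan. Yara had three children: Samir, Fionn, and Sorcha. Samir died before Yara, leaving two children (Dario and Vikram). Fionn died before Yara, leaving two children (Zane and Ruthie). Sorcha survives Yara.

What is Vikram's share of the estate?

The spouse counts as an additional share at the children's level, so there are 4 primary shares of £99,000. Ronan takes one such share (£99,000).
The children's combined portion (£297,000) is divided into 3 shares of £99,000: Sorcha takes £99,000; Samir's £99,000 share passes to Samir's issue; Fionn's £99,000 share passes to Fionn's issue.
Samir's share (£99,000) is divided into 2 shares of £49,500: Dario and Vikram each take £49,500.
Fionn's share (£99,000) is divided into 2 shares of £49,500: Zane and Ruthie each take £49,500.

Vikram receives £49,500.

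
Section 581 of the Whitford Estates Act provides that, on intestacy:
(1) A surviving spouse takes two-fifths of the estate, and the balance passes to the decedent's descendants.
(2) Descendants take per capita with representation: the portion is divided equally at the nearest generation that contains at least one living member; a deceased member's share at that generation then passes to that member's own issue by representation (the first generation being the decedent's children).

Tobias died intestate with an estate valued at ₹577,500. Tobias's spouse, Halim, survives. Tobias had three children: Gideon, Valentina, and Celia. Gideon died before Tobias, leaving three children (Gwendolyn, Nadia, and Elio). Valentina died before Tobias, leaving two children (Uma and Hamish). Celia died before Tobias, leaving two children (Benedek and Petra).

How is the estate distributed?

Halim: ₹231,000; Gwendolyn: ₹49,500; Nadia: ₹49,500; Elio: ₹49,500; Uma: ₹49,500; Hamish: ₹49,500; Benedek: ₹49,500; Petra: ₹49,500

Halim takes two-fifths of ₹577,500 = ₹231,000. The remaining ₹346,500 passes to the descendants.
No child survives, so the initial division is made at the grandchildren's generation.
The descendants' portion (₹346,500) is divided into 7 shares of ₹49,500: Gwendolyn, Nadia, Elio, Uma, Hamish, Benedek, and Petra each take ₹49,500.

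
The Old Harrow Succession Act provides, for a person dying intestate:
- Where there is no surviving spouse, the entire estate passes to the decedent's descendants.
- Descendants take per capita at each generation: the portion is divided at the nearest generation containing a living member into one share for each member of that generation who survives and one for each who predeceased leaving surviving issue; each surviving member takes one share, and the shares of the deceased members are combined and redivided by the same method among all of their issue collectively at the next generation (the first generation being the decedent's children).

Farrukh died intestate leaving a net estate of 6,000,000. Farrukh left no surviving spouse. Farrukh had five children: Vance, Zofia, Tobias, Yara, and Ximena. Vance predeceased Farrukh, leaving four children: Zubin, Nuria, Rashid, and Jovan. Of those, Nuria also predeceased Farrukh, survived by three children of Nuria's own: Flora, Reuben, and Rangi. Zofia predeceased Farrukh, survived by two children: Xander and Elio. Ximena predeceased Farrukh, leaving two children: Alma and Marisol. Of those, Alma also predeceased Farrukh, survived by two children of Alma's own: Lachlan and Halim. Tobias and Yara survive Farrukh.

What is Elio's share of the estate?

The entire 6,000,000 passes to the descendants.
That amount (6,000,000) is divided at the children's generation into 5 shares of 1,200,000. Tobias and Yara each take 1,200,000. The 3 shares of the deceased (Vance, Zofia, and Ximena) are combined into a pool of 3,600,000.
That pool (3,600,000) is divided at the grandchildren's generation into 8 shares of 450,000. Zubin, Rashid, Jovan, Xander, Elio, and Marisol each take 450,000. The 2 shares of the deceased (Nuria and Alma) are combined into a pool of 900,000.
That pool (900,000) is divided at the great-grandchildren's generation equally among Flora, Reuben, Rangi, Lachlan, and Halim: 180,000 each.

Elio receives 450,000.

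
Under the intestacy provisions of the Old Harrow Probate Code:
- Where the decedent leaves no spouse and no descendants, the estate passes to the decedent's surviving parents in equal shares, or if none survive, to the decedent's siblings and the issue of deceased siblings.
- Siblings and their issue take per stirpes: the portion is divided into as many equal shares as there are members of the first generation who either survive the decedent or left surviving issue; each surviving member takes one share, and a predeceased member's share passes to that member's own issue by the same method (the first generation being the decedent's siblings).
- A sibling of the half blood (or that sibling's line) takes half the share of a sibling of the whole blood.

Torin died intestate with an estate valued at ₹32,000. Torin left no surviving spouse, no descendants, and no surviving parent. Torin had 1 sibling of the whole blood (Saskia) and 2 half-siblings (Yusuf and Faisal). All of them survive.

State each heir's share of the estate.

The entire ₹32,000 passes to the siblings and their issue.
Counting each half-blood sibling's line as half a unit, there are 2 units in ₹32,000, so one unit is ₹16,000. Whole-blood lines (Saskia) take ₹16,000 each; half-blood lines (Yusuf and Faisal) take ₹8,000 each.

Yusuf: ₹8,000; Saskia: ₹16,000; Faisal: ₹8,000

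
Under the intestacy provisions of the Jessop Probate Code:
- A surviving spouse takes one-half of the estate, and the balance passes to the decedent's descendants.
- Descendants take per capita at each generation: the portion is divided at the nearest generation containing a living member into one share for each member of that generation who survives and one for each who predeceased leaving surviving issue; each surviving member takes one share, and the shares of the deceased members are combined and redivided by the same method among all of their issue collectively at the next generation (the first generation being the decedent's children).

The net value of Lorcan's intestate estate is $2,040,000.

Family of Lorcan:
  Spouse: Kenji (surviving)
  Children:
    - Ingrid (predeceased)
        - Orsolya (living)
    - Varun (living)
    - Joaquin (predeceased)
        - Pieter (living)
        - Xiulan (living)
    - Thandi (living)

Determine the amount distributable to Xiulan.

Xiulan receives $170,000.

Kenji takes one-half of $2,040,000 = $1,020,000. The remaining $1,020,000 passes to the descendants.
The descendants' portion ($1,020,000) is divided at the children's generation into 4 shares of $255,000. Varun and Thandi each take $255,000. The 2 shares of the deceased (Ingrid and Joaquin) are combined into a pool of $510,000.
That pool ($510,000) is divided at the grandchildren's generation equally among Orsolya, Pieter, and Xiulan: $170,000 each.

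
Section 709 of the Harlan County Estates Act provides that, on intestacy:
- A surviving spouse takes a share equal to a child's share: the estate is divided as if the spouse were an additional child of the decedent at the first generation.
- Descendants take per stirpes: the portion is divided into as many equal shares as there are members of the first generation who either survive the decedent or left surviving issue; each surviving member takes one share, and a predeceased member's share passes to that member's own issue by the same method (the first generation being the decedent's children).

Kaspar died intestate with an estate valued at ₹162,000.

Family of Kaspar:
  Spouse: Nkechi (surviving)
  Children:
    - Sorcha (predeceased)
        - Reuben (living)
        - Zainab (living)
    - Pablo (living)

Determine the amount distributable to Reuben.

Reuben receives ₹27,000.

The spouse counts as an additional share at the children's level, so there are 3 primary shares of ₹54,000. Nkechi takes one such share (₹54,000).
The children's combined portion (₹108,000) is divided into 2 shares of ₹54,000: Pablo takes ₹54,000; Sorcha's ₹54,000 share passes to Sorcha's issue.
Sorcha's share (₹54,000) is divided into 2 shares of ₹27,000: Reuben and Zainab each take ₹27,000.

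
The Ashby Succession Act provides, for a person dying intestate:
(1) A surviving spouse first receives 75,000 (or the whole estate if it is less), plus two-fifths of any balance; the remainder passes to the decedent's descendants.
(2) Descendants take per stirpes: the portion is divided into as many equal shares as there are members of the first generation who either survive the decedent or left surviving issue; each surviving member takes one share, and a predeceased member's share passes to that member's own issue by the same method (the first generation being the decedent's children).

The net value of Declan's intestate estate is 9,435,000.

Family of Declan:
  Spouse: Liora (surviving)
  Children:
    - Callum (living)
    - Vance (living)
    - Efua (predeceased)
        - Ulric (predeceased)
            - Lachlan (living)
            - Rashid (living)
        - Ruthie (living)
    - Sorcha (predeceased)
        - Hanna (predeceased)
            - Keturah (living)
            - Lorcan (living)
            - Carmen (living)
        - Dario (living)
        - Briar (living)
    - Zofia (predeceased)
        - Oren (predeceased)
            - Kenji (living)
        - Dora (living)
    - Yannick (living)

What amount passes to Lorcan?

Liora first takes 75,000, leaving a balance of 9,360,000. Liora then takes two-fifths of the balance (3,744,000), for a total of 3,819,000. The remaining 5,616,000 passes to the descendants.
The descendants' portion (5,616,000) is divided into 6 shares of 936,000: Callum, Vance, and Yannick each take 936,000; Efua's 936,000 share passes to Efua's issue; Sorcha's 936,000 share passes to Sorcha's issue; Zofia's 936,000 share passes to Zofia's issue.
Efua's share (936,000) is divided into 2 shares of 468,000: Ruthie takes 468,000; Ulric's 468,000 share passes to Ulric's issue.
Ulric's share (468,000) is divided into 2 shares of 234,000: Lachlan and Rashid each take 234,000.
Sorcha's share (936,000) is divided into 3 shares of 312,000: Dario and Briar each take 312,000; Hanna's 312,000 share passes to Hanna's issue.
Hanna's share (312,000) is divided into 3 shares of 104,000: Keturah, Lorcan, and Carmen each take 104,000.
Zofia's share (936,000) is divided into 2 shares of 468,000: Dora takes 468,000; Oren's 468,000 share passes to Oren's issue.
Oren's share (468,000) passes entirely to Kenji.

Lorcan receives 104,000.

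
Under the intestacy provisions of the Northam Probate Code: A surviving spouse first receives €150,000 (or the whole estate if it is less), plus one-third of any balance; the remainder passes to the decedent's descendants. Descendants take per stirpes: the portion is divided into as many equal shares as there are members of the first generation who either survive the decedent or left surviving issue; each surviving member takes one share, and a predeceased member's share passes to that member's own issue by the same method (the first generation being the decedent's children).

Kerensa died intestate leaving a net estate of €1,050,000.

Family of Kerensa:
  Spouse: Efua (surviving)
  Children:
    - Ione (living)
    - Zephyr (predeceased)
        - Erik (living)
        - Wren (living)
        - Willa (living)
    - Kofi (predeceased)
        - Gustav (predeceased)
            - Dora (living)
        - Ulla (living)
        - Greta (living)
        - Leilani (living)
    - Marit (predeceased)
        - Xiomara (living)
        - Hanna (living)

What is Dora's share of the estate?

Dora receives €37,500.

Efua first takes €150,000, leaving a balance of €900,000. Efua then takes one-third of the balance (€300,000), for a total of €450,000. The remaining €600,000 passes to the descendants.
The descendants' portion (€600,000) is divided into 4 shares of €150,000: Ione takes €150,000; Zephyr's €150,000 share passes to Zephyr's issue; Kofi's €150,000 share passes to Kofi's issue; Marit's €150,000 share passes to Marit's issue.
Zephyr's share (€150,000) is divided into 3 shares of €50,000: Erik, Wren, and Willa each take €50,000.
Kofi's share (€150,000) is divided into 4 shares of €37,500: Ulla, Greta, and Leilani each take €37,500; Gustav's €37,500 share passes to Gustav's issue.
Gustav's share (€37,500) passes entirely to Dora.
Marit's share (€150,000) is divided into 2 shares of €75,000: Xiomara and Hanna each take €75,000.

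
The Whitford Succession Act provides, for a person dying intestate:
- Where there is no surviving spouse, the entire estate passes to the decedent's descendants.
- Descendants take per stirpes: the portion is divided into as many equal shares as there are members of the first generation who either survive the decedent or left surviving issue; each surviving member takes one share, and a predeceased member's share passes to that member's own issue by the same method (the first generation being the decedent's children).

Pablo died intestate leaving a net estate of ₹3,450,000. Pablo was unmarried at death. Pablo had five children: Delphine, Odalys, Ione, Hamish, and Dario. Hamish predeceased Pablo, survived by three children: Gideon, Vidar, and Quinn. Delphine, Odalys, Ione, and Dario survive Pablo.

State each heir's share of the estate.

The entire ₹3,450,000 passes to the descendants.
That amount (₹3,450,000) is divided into 5 shares of ₹690,000: Delphine, Odalys, Ione, and Dario each take ₹690,000; Hamish's ₹690,000 share passes to Hamish's issue.
Hamish's share (₹690,000) is divided into 3 shares of ₹230,000: Gideon, Vidar, and Quinn each take ₹230,000.

Delphine: ₹690,000; Odalys: ₹690,000; Ione: ₹690,000; Gideon: ₹230,000; Vidar: ₹230,000; Quinn: ₹230,000; Dario: ₹690,000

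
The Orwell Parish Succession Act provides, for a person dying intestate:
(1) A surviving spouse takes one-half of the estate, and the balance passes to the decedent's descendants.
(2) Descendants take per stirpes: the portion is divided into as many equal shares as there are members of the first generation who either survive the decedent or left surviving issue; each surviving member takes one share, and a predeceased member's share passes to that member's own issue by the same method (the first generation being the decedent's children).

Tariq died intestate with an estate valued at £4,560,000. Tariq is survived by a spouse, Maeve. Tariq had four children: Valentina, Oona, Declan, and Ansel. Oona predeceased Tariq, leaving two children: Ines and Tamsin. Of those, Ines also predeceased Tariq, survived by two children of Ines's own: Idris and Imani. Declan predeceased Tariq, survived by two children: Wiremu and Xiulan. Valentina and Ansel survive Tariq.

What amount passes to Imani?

Maeve takes one-half of £4,560,000 = £2,280,000. The remaining £2,280,000 passes to the descendants.
The descendants' portion (£2,280,000) is divided into 4 shares of £570,000: Valentina and Ansel each take £570,000; Oona's £570,000 share passes to Oona's issue; Declan's £570,000 share passes to Declan's issue.
Oona's share (£570,000) is divided into 2 shares of £285,000: Tamsin takes £285,000; Ines's £285,000 share passes to Ines's issue.
Ines's share (£285,000) is divided into 2 shares of £142,500: Idris and Imani each take £142,500.
Declan's share (£570,000) is divided into 2 shares of £285,000: Wiremu and Xiulan each take £285,000.

Imani receives £142,500.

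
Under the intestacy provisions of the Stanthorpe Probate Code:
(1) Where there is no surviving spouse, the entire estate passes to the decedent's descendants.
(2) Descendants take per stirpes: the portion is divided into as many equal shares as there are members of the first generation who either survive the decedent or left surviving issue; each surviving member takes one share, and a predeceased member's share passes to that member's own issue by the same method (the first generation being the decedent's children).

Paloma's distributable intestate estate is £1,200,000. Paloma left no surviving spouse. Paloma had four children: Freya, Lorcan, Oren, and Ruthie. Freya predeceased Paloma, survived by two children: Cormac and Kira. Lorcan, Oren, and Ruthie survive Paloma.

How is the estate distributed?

The entire £1,200,000 passes to the descendants.
That amount (£1,200,000) is divided into 4 shares of £300,000: Lorcan, Oren, and Ruthie each take £300,000; Freya's £300,000 share passes to Freya's issue.
Freya's share (£300,000) is divided into 2 shares of £150,000: Cormac and Kira each take £150,000.

Cormac: £150,000; Kira: £150,000; Lorcan: £300,000; Oren: £300,000; Ruthie: £300,000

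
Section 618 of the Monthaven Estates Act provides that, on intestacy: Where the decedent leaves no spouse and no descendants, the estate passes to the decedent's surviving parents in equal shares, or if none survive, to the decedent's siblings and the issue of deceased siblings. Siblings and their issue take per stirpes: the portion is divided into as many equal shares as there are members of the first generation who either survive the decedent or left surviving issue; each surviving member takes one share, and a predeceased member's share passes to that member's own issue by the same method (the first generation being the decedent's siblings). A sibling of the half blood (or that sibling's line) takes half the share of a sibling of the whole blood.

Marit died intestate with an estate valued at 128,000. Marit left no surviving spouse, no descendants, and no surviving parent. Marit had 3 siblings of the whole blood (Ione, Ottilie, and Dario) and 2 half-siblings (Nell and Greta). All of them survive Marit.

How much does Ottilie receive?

The entire 128,000 passes to the siblings and their issue.
Counting each half-blood sibling's line as half a unit, there are 4 units in 128,000, so one unit is 32,000. Whole-blood lines (Ione, Ottilie, and Dario) take 32,000 each; half-blood lines (Nell and Greta) take 16,000 each.

Ottilie receives 32,000.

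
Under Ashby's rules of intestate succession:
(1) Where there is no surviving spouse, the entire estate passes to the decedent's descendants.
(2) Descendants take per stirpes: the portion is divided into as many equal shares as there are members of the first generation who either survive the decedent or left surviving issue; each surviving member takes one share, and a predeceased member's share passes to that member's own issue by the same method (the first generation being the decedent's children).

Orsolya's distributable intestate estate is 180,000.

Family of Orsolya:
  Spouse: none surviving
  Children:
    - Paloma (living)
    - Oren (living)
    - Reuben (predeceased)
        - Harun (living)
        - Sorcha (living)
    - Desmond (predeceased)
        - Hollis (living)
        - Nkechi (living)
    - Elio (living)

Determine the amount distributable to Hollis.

The entire 180,000 passes to the descendants.
That amount (180,000) is divided into 5 shares of 36,000: Paloma, Oren, and Elio each take 36,000; Reuben's 36,000 share passes to Reuben's issue; Desmond's 36,000 share passes to Desmond's issue.
Reuben's share (36,000) is divided into 2 shares of 18,000: Harun and Sorcha each take 18,000.
Desmond's share (36,000) is divided into 2 shares of 18,000: Hollis and Nkechi each take 18,000.

Hollis receives 18,000.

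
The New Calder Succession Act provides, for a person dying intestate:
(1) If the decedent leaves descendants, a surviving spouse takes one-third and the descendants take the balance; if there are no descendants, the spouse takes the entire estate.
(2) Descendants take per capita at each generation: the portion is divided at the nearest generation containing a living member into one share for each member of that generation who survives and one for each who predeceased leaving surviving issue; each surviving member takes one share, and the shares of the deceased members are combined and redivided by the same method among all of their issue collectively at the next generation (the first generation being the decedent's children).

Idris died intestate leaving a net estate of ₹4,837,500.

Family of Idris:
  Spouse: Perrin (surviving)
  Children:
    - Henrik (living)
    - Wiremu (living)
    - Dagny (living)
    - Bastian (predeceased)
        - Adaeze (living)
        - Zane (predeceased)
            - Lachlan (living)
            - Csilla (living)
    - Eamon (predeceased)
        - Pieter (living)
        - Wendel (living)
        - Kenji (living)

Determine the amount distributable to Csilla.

Csilla receives ₹129,000.

Perrin takes one-third of ₹4,837,500 = ₹1,612,500. The remaining ₹3,225,000 passes to the descendants.
The descendants' portion (₹3,225,000) is divided at the children's generation into 5 shares of ₹645,000. Henrik, Wiremu, and Dagny each take ₹645,000. The 2 shares of the deceased (Bastian and Eamon) are combined into a pool of ₹1,290,000.
That pool (₹1,290,000) is divided at the grandchildren's generation into 5 shares of ₹258,000. Adaeze, Pieter, Wendel, and Kenji each take ₹258,000. The remaining share for the deceased Zane (₹258,000) is carried to the next generation.
That pool (₹258,000) is divided at the great-grandchildren's generation equally among Lachlan and Csilla: ₹129,000 each.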